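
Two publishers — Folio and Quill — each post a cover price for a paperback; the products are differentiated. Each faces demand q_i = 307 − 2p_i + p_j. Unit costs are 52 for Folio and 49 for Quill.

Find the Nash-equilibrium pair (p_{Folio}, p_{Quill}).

136.6, 135.4

Folio's profit: π = (p_{Folio} − 52)(307 − 2p_{Folio} + p_{Quill}).
∂π/∂p_{Folio} = 411 − 4p_{Folio} + p_{Quill} = 0 ⇒ p_{Folio} = 102.75 + 0.25p_{Quill}.
Similarly p_{Quill} = 101.25 + 0.25p_{Folio}.
Plugging p_{Quill} into Folio's best response: p_{Folio} = 102.75 + 0.25(101.25 + 0.25p_{Folio}) ⇒ 0.9375p_{Folio} = 128.0625, so p_{Folio} = 136.6.
Then p_{Quill} = 101.25 + 0.25·136.6 = 135.4.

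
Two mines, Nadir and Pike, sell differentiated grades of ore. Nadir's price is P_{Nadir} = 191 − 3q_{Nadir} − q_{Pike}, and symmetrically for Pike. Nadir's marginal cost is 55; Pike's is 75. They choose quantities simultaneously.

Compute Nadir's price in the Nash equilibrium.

115

Mine Nadir's profit: π = q_{Nadir}(191 − 3q_{Nadir} − q_{Pike}) − 55q_{Nadir}.
∂π/∂q_{Nadir} = 136 − 6q_{Nadir} − q_{Pike} = 0 ⇒ q_{Nadir} = 68/3 − (1/6)q_{Pike}.
Similarly q_{Pike} = 58/3 − (1/6)q_{Nadir}.
Substituting the second reaction function into the first: q_{Nadir} = 68/3 − (1/6)(58/3 − (1/6)q_{Nadir}), which gives (35/36)q_{Nadir} = 175/9 ⇒ q_{Nadir} = 20.
Then q_{Pike} = 58/3 − (1/6)·20 = 16.
P_{Nadir} = 191 − 3·20 − 16 = 115.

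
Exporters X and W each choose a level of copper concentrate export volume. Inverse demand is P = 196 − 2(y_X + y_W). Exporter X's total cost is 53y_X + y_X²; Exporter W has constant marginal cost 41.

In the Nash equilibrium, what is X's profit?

Exporter X's profit: π = y_X(196 − 2(y_X + y_W)) − 53y_X − y_X².
∂π/∂y_X = 143 − 6y_X − 2y_W = 0, so y_X = 143/6 − (1/3)y_W.
For W: ∂π/∂y_W = 155 − 4y_W − 2y_X = 0 ⇒ y_W = 38.75 − 0.5y_X.
Substituting the second reaction function into the first: y_X = 143/6 − (1/3)(38.75 − 0.5y_X), which gives (5/6)y_X = 131/12 ⇒ y_X = 13.1.
Then y_W = 38.75 − 0.5·13.1 = 32.2.
Price P = 196 − 2·45.3 = 105.4.
X's profit: (105.4 − 53)·13.1 − (13.1)² = 514.83.

514.83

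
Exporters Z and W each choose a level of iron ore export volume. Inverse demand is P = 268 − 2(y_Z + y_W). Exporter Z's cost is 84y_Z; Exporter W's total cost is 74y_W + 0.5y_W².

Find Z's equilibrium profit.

2211.125

Exporter Z's profit: π = y_Z(268 − 2(y_Z + y_W)) − 84y_Z.
∂π/∂y_Z = 184 − 4y_Z − 2y_W = 0, so y_Z = 46 − 0.5y_W.
For W: ∂π/∂y_W = 194 − 5y_W − 2y_Z = 0 ⇒ y_W = 38.8 − 0.4y_Z.
Solving the two reaction functions simultaneously: (1 − (−0.5)(−0.4))y_Z = 46 − 0.5·38.8, so 0.8y_Z = 26.6 and y_Z = 33.25.
Then y_W = 38.8 − 0.4·33.25 = 25.5.
Price P = 268 − 2·58.75 = 150.5.
Z's profit: (150.5 − 84)·33.25 = 2211.125.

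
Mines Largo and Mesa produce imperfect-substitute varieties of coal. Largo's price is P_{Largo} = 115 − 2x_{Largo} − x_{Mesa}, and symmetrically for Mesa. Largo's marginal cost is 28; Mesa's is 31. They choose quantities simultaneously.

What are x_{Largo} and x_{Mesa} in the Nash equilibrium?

17.6, 16.6

Mine Largo's profit: π = x_{Largo}(115 − 2x_{Largo} − x_{Mesa}) − 28x_{Largo}.
∂π/∂x_{Largo} = 87 − 4x_{Largo} − x_{Mesa} = 0 ⇒ x_{Largo} = 21.75 − 0.25x_{Mesa}.
Similarly x_{Mesa} = 21 − 0.25x_{Largo}.
Substituting the second reaction function into the first: x_{Largo} = 21.75 − 0.25(21 − 0.25x_{Largo}), which gives 0.9375x_{Largo} = 16.5 ⇒ x_{Largo} = 17.6.
Then x_{Mesa} = 21 − 0.25·17.6 = 16.6.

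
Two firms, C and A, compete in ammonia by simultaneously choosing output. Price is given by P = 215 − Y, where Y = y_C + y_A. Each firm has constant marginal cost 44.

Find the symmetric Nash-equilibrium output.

Firm C's profit: π = y_C(215 − (y_C + y_A)) − 44y_C.
∂π/∂y_C = 171 − 2y_C − y_A = 0, so y_C = 85.5 − 0.5y_A.
By symmetry y_A = y_C; substituting into the reaction function, 1.5y_C = 85.5 and y_C = 57.

57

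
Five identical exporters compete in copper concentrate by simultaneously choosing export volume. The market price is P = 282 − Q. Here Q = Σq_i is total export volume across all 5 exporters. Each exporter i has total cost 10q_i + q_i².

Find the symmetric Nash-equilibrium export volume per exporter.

34

A representative exporter's profit is π_i = q_i(282 − Q) − 10q_i − q_i², with Q = q_i + Σ_{j≠i} q_j.
First-order condition: 272 − 4q_i − Σ_{j≠i} q_j = 0.
Imposing symmetry (q_j = q for all j) turns Σ_{j≠i} q_j into 4q, so 272 = 8q and q = 34.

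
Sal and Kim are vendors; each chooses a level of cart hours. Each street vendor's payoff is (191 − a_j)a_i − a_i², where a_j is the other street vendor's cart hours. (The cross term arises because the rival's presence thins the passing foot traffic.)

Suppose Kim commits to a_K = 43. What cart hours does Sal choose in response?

74

Sal's payoff is (191 − a_K)a_S − a_S².
∂π/∂a_S = 191 − a_K − 2a_S = 0, so a_S = 95.5 − 0.5a_K.
At a_K = 43: a_S = 95.5 − 0.5·43 = 74.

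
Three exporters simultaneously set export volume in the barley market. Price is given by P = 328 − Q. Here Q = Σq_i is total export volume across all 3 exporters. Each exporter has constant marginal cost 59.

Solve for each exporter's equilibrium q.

67.25

A representative exporter's profit is π_i = q_i(328 − Q) − 59q_i, with Q = q_i + Σ_{j≠i} q_j.
First-order condition: 269 − 2q_i − Σ_{j≠i} q_j = 0.
Imposing symmetry (q_j = q for all j) turns Σ_{j≠i} q_j into 2q, so 269 = 4q and q = 67.25.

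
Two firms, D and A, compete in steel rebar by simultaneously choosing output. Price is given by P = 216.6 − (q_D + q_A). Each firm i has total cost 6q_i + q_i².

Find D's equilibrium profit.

3548.1888

Firm D's profit: π = q_D(216.6 − (q_D + q_A)) − 6q_D − q_D².
∂π/∂q_D = 210.6 − 4q_D − q_A = 0, so q_D = 52.65 − 0.25q_A.
Setting q_D = q_A in the reaction function: q_D = 52.65 − 0.25q_D, so q_D = 52.65 / 1.25 = 42.12.
Price P = 216.6 − 84.24 = 132.36.
D's profit: (132.36 − 6)·42.12 − (42.12)² = 3548.1888.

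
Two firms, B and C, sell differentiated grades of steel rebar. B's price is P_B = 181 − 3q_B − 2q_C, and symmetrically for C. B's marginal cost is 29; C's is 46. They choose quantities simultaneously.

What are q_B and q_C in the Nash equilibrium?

20.0625, 15.8125

Firm B's profit: π = q_B(181 − 3q_B − 2q_C) − 29q_B.
∂π/∂q_B = 152 − 6q_B − 2q_C = 0 ⇒ q_B = 76/3 − (1/3)q_C.
Similarly q_C = 22.5 − (1/3)q_B.
Plugging q_C into B's best response: q_B = 76/3 − (1/3)(22.5 − (1/3)q_B) ⇒ (8/9)q_B = 107/6, so q_B = 20.0625.
Then q_C = 22.5 − (1/3)·20.0625 = 15.8125.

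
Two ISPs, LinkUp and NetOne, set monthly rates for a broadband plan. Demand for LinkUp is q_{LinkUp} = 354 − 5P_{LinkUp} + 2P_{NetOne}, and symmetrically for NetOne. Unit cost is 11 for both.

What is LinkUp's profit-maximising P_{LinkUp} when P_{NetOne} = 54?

51.7

LinkUp's profit: π = (P_{LinkUp} − 11)(354 − 5P_{LinkUp} + 2P_{NetOne}).
∂π/∂P_{LinkUp} = 409 − 10P_{LinkUp} + 2P_{NetOne} = 0 ⇒ P_{LinkUp} = 40.9 + 0.2P_{NetOne}.
At P_{NetOne} = 54: P_{LinkUp} = 40.9 + 0.2·54 = 51.7.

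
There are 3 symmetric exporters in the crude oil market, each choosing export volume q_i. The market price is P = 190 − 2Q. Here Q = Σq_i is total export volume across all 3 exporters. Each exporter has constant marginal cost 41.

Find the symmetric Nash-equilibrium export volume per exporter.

18.625

A representative exporter's profit is π_i = q_i(190 − 2Q) − 41q_i, with Q = q_i + Σ_{j≠i} q_j.
First-order condition: 149 − 4q_i − 2Σ_{j≠i} q_j = 0.
Imposing symmetry (q_j = q for all j) turns Σ_{j≠i} q_j into 2q, so 149 = 8q and q = 18.625.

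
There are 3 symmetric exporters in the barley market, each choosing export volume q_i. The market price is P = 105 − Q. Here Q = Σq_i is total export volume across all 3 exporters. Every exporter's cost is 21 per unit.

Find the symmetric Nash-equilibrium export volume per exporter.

A representative exporter's profit is π_i = q_i(105 − Q) − 21q_i, with Q = q_i + Σ_{j≠i} q_j.
First-order condition: 84 − 2q_i − Σ_{j≠i} q_j = 0.
Imposing symmetry (q_j = q for all j) turns Σ_{j≠i} q_j into 2q, so 84 = 4q and q = 21.

21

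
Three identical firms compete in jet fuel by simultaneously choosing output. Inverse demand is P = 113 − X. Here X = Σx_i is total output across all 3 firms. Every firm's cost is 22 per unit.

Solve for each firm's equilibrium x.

22.75

A representative firm's profit is π_i = x_i(113 − X) − 22x_i, with X = x_i + Σ_{j≠i} x_j.
First-order condition: 91 − 2x_i − Σ_{j≠i} x_j = 0.
With identical firms, set every x_j = x: then 91 − 2x − 2x = 0, i.e. x = 91/4 = 22.75.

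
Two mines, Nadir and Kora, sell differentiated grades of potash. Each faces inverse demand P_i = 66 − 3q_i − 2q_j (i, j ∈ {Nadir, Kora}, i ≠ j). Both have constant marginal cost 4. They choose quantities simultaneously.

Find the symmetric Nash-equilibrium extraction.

7.75

Mine Nadir's profit: π = q_{Nadir}(66 − 3q_{Nadir} − 2q_{Kora}) − 4q_{Nadir}.
∂π/∂q_{Nadir} = 62 − 6q_{Nadir} − 2q_{Kora} = 0 ⇒ q_{Nadir} = 31/3 − (1/3)q_{Kora}.
The game is symmetric, so in equilibrium q_{Kora} = q_{Nadir}: the reaction function gives (4/3)q_{Nadir} = 31/3, hence q_{Nadir} = 7.75.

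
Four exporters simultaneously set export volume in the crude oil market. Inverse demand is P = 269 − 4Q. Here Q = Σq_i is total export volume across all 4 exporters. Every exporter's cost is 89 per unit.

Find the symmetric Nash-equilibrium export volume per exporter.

9

A representative exporter's profit is π_i = q_i(269 − 4Q) − 89q_i, with Q = q_i + Σ_{j≠i} q_j.
First-order condition: 180 − 8q_i − 4Σ_{j≠i} q_j = 0.
With identical exporters, set every q_j = q: then 180 − 8q − 12q = 0, i.e. q = 180/20 = 9.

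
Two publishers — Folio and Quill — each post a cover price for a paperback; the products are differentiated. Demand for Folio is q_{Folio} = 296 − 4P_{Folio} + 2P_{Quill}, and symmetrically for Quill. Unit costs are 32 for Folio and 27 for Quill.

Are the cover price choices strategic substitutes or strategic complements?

strategic complements

Folio's profit: π = (P_{Folio} − 32)(296 − 4P_{Folio} + 2P_{Quill}).
∂π/∂P_{Folio} = 424 − 8P_{Folio} + 2P_{Quill} = 0 ⇒ P_{Folio} = 53 + 0.25P_{Quill}.
The best-response slope dP_{Folio}/dP_{Quill} = 0.25 > 0: the reaction function is upward-sloping, so the choices are strategic complements.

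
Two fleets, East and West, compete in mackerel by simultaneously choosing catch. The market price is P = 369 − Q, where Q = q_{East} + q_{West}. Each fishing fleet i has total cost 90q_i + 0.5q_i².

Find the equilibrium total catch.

Fishing fleet East's profit: π = q_{East}(369 − (q_{East} + q_{West})) − 90q_{East} − 0.5q_{East}².
∂π/∂q_{East} = 279 − 3q_{East} − q_{West} = 0, so q_{East} = 93 − (1/3)q_{West}.
Setting q_{East} = q_{West} in the reaction function: q_{East} = 93 − (1/3)q_{East}, so q_{East} = 93 / (4/3) = 69.75.
Total catch: 69.75 + 69.75 = 139.5.

139.5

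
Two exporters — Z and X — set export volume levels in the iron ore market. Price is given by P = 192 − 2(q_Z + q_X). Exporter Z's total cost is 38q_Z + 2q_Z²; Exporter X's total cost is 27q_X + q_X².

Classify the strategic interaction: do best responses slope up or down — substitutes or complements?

strategic substitutes

Exporter Z's profit: π = q_Z(192 − 2(q_Z + q_X)) − 38q_Z − 2q_Z².
∂π/∂q_Z = 154 − 8q_Z − 2q_X = 0, so q_Z = 19.25 − 0.25q_X.
The best-response slope dq_Z/dq_X = −0.25 < 0: the reaction function is downward-sloping, so the choices are strategic substitutes.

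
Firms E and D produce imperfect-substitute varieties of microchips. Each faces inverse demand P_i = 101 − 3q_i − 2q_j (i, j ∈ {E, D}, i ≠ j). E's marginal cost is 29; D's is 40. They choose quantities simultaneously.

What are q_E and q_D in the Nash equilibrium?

Firm E's profit: π = q_E(101 − 3q_E − 2q_D) − 29q_E.
∂π/∂q_E = 72 − 6q_E − 2q_D = 0 ⇒ q_E = 12 − (1/3)q_D.
Similarly q_D = 61/6 − (1/3)q_E.
Plugging q_D into E's best response: q_E = 12 − (1/3)(61/6 − (1/3)q_E) ⇒ (8/9)q_E = 155/18, so q_E = 9.6875.
Then q_D = 61/6 − (1/3)·9.6875 = 6.9375.

9.6875, 6.9375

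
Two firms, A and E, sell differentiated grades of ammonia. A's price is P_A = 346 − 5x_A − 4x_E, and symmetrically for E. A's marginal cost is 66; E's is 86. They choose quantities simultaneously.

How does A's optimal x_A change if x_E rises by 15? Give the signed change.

Firm A's profit: π = x_A(346 − 5x_A − 4x_E) − 66x_A.
∂π/∂x_A = 280 − 10x_A − 4x_E = 0 ⇒ x_A = 28 − 0.4x_E.
The reaction-function slope is −0.4, so a 15-unit rise in x_E moves x_A by −0.4 × 15 = −6. A's best response falls — the actions are strategic substitutes.

-6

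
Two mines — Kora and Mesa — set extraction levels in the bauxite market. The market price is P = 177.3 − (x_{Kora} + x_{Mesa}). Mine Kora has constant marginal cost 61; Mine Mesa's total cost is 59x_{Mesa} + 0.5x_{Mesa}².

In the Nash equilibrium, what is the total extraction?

Mine Kora's profit: π = x_{Kora}(177.3 − (x_{Kora} + x_{Mesa})) − 61x_{Kora}.
∂π/∂x_{Kora} = 116.3 − 2x_{Kora} − x_{Mesa} = 0, so x_{Kora} = 58.15 − 0.5x_{Mesa}.
For Mesa: ∂π/∂x_{Mesa} = 118.3 − 3x_{Mesa} − x_{Kora} = 0 ⇒ x_{Mesa} = 1183/30 − (1/3)x_{Kora}.
Plugging x_{Mesa} into Kora's best response: x_{Kora} = 58.15 − 0.5(1183/30 − (1/3)x_{Kora}) ⇒ (5/6)x_{Kora} = 1153/30, so x_{Kora} = 46.12.
Then x_{Mesa} = 1183/30 − (1/3)·46.12 = 24.06.
Total extraction: 46.12 + 24.06 = 70.18.

70.18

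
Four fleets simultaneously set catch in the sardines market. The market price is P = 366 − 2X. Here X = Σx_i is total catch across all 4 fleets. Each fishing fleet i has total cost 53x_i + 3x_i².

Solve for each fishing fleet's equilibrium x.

A representative fishing fleet's profit is π_i = x_i(366 − 2X) − 53x_i − 3x_i², with X = x_i + Σ_{j≠i} x_j.
First-order condition: 313 − 10x_i − 2Σ_{j≠i} x_j = 0.
With identical fishing fleets, set every x_j = x: then 313 − 10x − 6x = 0, i.e. x = 313/16 = 19.5625.

19.5625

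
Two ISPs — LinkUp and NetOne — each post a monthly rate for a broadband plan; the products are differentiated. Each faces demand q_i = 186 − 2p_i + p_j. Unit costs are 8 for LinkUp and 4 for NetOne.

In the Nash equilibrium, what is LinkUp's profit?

6914.88

LinkUp's profit: π = (p_{LinkUp} − 8)(186 − 2p_{LinkUp} + p_{NetOne}).
∂π/∂p_{LinkUp} = 202 − 4p_{LinkUp} + p_{NetOne} = 0 ⇒ p_{LinkUp} = 50.5 + 0.25p_{NetOne}.
Similarly p_{NetOne} = 48.5 + 0.25p_{LinkUp}.
Substituting the second reaction function into the first: p_{LinkUp} = 50.5 + 0.25(48.5 + 0.25p_{LinkUp}), which gives 0.9375p_{LinkUp} = 62.625 ⇒ p_{LinkUp} = 66.8.
Then p_{NetOne} = 48.5 + 0.25·66.8 = 65.2.
q_{LinkUp} = 186 − 2·66.8 + 65.2 = 117.6.
Profit = (66.8 − 8)·117.6 = 6914.88.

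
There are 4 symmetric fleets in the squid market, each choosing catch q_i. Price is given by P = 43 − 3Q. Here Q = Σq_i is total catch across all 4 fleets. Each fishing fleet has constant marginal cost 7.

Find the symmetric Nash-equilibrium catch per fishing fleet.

2.4

A representative fishing fleet's profit is π_i = q_i(43 − 3Q) − 7q_i, with Q = q_i + Σ_{j≠i} q_j.
First-order condition: 36 − 6q_i − 3Σ_{j≠i} q_j = 0.
Imposing symmetry (q_j = q for all j) turns Σ_{j≠i} q_j into 3q, so 36 = 15q and q = 2.4.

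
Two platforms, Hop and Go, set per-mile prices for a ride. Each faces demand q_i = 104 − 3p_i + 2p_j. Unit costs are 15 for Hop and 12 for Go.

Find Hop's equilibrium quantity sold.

65.0625

Hop's profit: π = (p_{Hop} − 15)(104 − 3p_{Hop} + 2p_{Go}).
∂π/∂p_{Hop} = 149 − 6p_{Hop} + 2p_{Go} = 0 ⇒ p_{Hop} = 149/6 + (1/3)p_{Go}.
Similarly p_{Go} = 70/3 + (1/3)p_{Hop}.
Solving the two reaction functions simultaneously: (1 − (1/3)(1/3))p_{Hop} = 149/6 + (1/3)·(70/3), so (8/9)p_{Hop} = 587/18 and p_{Hop} = 36.6875.
Then p_{Go} = 70/3 + (1/3)·36.6875 = 35.5625.
q_{Hop} = 104 − 3·36.6875 + 2·35.5625 = 65.0625.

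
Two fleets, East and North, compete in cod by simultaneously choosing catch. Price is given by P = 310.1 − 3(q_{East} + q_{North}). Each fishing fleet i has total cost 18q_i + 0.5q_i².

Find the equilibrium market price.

134.84

Fishing fleet East's profit: π = q_{East}(310.1 − 3(q_{East} + q_{North})) − 18q_{East} − 0.5q_{East}².
∂π/∂q_{East} = 292.1 − 7q_{East} − 3q_{North} = 0, so q_{East} = 2921/70 − (3/7)q_{North}.
The game is symmetric, so in equilibrium q_{North} = q_{East}: the reaction function gives (10/7)q_{East} = 2921/70, hence q_{East} = 29.21.
Equilibrium price: P = 310.1 − 3·58.42 = 134.84.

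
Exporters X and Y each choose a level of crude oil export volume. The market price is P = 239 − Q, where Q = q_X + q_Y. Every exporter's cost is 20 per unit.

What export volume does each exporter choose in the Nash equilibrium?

73

Exporter X's profit: π = q_X(239 − (q_X + q_Y)) − 20q_X.
∂π/∂q_X = 219 − 2q_X − q_Y = 0, so q_X = 109.5 − 0.5q_Y.
By symmetry q_Y = q_X; substituting into the reaction function, 1.5q_X = 109.5 and q_X = 73.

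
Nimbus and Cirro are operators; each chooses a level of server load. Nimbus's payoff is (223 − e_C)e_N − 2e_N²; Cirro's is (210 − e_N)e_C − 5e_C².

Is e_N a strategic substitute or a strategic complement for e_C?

Expanding Nimbus's payoff: 223e_N − e_Ce_N − 2e_N².
∂π/∂e_N = 223 − e_C − 4e_N = 0, so e_N = 55.75 − 0.25e_C.
The best-response slope de_N/de_C = −0.25 < 0: the reaction function is downward-sloping, so the choices are strategic substitutes.

strategic substitutes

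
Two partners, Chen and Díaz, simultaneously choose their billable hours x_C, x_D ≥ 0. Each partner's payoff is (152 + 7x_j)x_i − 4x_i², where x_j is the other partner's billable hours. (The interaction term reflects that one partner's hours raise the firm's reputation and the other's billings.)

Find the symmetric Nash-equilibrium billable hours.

152

Chen's payoff is (152 + 7x_D)x_C − 4x_C².
∂π/∂x_C = 152 + 7x_D − 8x_C = 0, so x_C = 19 + 0.875x_D.
By symmetry x_D = x_C; substituting into the reaction function, 0.125x_C = 19 and x_C = 152.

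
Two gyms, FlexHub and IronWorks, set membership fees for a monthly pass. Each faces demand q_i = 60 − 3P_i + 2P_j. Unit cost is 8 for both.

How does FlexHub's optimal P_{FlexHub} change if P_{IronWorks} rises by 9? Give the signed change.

FlexHub's profit: π = (P_{FlexHub} − 8)(60 − 3P_{FlexHub} + 2P_{IronWorks}).
∂π/∂P_{FlexHub} = 84 − 6P_{FlexHub} + 2P_{IronWorks} = 0 ⇒ P_{FlexHub} = 14 + (1/3)P_{IronWorks}.
The reaction-function slope is 1/3, so a 9-unit rise in P_{IronWorks} moves P_{FlexHub} by 1/3 × 9 = 3. FlexHub's best response rises — the actions are strategic complements.

3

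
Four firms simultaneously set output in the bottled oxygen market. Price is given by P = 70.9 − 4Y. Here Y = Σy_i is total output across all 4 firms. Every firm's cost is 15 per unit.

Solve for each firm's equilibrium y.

A representative firm's profit is π_i = y_i(70.9 − 4Y) − 15y_i, with Y = y_i + Σ_{j≠i} y_j.
First-order condition: 55.9 − 8y_i − 4Σ_{j≠i} y_j = 0.
With identical firms, set every y_j = y: then 55.9 − 8y − 12y = 0, i.e. y = 55.9/20 = 2.795.

2.795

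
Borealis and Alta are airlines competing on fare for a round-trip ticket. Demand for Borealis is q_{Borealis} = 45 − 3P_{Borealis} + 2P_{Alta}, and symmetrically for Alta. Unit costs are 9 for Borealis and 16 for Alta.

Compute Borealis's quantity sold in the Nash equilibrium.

30.9375

Borealis's profit: π = (P_{Borealis} − 9)(45 − 3P_{Borealis} + 2P_{Alta}).
∂π/∂P_{Borealis} = 72 − 6P_{Borealis} + 2P_{Alta} = 0 ⇒ P_{Borealis} = 12 + (1/3)P_{Alta}.
Similarly P_{Alta} = 15.5 + (1/3)P_{Borealis}.
Solving the two reaction functions simultaneously: (1 − (1/3)(1/3))P_{Borealis} = 12 + (1/3)·15.5, so (8/9)P_{Borealis} = 103/6 and P_{Borealis} = 19.3125.
Then P_{Alta} = 15.5 + (1/3)·19.3125 = 21.9375.
q_{Borealis} = 45 − 3·19.3125 + 2·21.9375 = 30.9375.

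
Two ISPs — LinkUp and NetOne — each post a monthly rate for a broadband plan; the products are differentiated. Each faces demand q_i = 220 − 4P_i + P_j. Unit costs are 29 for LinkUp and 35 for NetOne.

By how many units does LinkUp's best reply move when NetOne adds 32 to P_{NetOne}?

4

LinkUp's profit: π = (P_{LinkUp} − 29)(220 − 4P_{LinkUp} + P_{NetOne}).
∂π/∂P_{LinkUp} = 336 − 8P_{LinkUp} + P_{NetOne} = 0 ⇒ P_{LinkUp} = 42 + 0.125P_{NetOne}.
The reaction-function slope is 0.125, so a 32-unit rise in P_{NetOne} moves P_{LinkUp} by 0.125 × 32 = 4. LinkUp's best response rises — the actions are strategic complements.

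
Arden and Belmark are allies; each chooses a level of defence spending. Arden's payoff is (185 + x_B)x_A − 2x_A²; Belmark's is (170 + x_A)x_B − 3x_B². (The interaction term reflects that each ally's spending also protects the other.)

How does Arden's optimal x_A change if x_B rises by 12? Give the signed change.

3

Expanding Arden's payoff: 185x_A + x_Bx_A − 2x_A².
∂π/∂x_A = 185 + x_B − 4x_A = 0, so x_A = 46.25 + 0.25x_B.
The reaction-function slope is 0.25, so a 12-unit rise in x_B moves x_A by 0.25 × 12 = 3. Arden's best response rises — the actions are strategic complements.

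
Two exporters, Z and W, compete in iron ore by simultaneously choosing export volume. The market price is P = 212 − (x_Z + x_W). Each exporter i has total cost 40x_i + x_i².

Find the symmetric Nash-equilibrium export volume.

Exporter Z's profit: π = x_Z(212 − (x_Z + x_W)) − 40x_Z − x_Z².
∂π/∂x_Z = 172 − 4x_Z − x_W = 0, so x_Z = 43 − 0.25x_W.
By symmetry x_W = x_Z; substituting into the reaction function, 1.25x_Z = 43 and x_Z = 34.4.

34.4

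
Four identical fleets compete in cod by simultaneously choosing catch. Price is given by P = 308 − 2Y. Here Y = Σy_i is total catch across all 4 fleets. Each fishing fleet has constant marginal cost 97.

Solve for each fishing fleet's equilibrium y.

21.1

A representative fishing fleet's profit is π_i = y_i(308 − 2Y) − 97y_i, with Y = y_i + Σ_{j≠i} y_j.
First-order condition: 211 − 4y_i − 2Σ_{j≠i} y_j = 0.
Imposing symmetry (y_j = y for all j) turns Σ_{j≠i} y_j into 3y, so 211 = 10y and y = 21.1.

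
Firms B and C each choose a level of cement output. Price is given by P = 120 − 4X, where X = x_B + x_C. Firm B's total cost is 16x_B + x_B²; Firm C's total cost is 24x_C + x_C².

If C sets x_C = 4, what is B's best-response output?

Firm B's profit: π = x_B(120 − 4(x_B + x_C)) − 16x_B − x_B².
∂π/∂x_B = 104 − 10x_B − 4x_C = 0, so x_B = 10.4 − 0.4x_C.
At x_C = 4: x_B = 10.4 − 0.4·4 = 8.8.

8.8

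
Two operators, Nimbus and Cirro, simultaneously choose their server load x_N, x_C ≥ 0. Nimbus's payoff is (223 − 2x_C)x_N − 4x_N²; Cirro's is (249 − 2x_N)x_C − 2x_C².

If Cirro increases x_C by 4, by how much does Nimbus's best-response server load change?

-1

Expanding Nimbus's payoff: 223x_N − 2x_Cx_N − 4x_N².
∂π/∂x_N = 223 − 2x_C − 8x_N = 0, so x_N = 27.875 − 0.25x_C.
The reaction-function slope is −0.25, so a 4-unit rise in x_C moves x_N by −0.25 × 4 = −1. Nimbus's best response falls — the actions are strategic substitutes.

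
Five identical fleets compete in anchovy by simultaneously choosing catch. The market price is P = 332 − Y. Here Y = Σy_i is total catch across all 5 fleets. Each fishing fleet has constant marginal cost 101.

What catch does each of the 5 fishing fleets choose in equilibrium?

38.5

A representative fishing fleet's profit is π_i = y_i(332 − Y) − 101y_i, with Y = y_i + Σ_{j≠i} y_j.
First-order condition: 231 − 2y_i − Σ_{j≠i} y_j = 0.
Imposing symmetry (y_j = y for all j) turns Σ_{j≠i} y_j into 4y, so 231 = 6y and y = 38.5.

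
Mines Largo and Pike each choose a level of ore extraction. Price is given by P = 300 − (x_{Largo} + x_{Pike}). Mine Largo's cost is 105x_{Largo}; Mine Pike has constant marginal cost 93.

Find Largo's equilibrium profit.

Mine Largo's profit: π = x_{Largo}(300 − (x_{Largo} + x_{Pike})) − 105x_{Largo}.
∂π/∂x_{Largo} = 195 − 2x_{Largo} − x_{Pike} = 0, so x_{Largo} = 97.5 − 0.5x_{Pike}.
By the same steps for Pike: x_{Pike} = 103.5 − 0.5x_{Largo}.
Substituting the second reaction function into the first: x_{Largo} = 97.5 − 0.5(103.5 − 0.5x_{Largo}), which gives 0.75x_{Largo} = 45.75 ⇒ x_{Largo} = 61.
Then x_{Pike} = 103.5 − 0.5·61 = 73.
Price P = 300 − 134 = 166.
Largo's profit: (166 − 105)·61 = 3721.

3721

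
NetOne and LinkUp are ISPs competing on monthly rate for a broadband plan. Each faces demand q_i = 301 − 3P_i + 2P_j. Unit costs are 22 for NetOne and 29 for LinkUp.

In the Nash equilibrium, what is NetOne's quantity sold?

213.1875

NetOne's profit: π = (P_{NetOne} − 22)(301 − 3P_{NetOne} + 2P_{LinkUp}).
∂π/∂P_{NetOne} = 367 − 6P_{NetOne} + 2P_{LinkUp} = 0 ⇒ P_{NetOne} = 367/6 + (1/3)P_{LinkUp}.
Similarly P_{LinkUp} = 194/3 + (1/3)P_{NetOne}.
Solving the two reaction functions simultaneously: (1 − (1/3)(1/3))P_{NetOne} = 367/6 + (1/3)·(194/3), so (8/9)P_{NetOne} = 1489/18 and P_{NetOne} = 93.0625.
Then P_{LinkUp} = 194/3 + (1/3)·93.0625 = 95.6875.
q_{NetOne} = 301 − 3·93.0625 + 2·95.6875 = 213.1875.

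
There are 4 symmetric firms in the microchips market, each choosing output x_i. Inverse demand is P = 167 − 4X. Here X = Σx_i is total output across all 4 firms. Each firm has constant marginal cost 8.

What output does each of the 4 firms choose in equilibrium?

7.95

A representative firm's profit is π_i = x_i(167 − 4X) − 8x_i, with X = x_i + Σ_{j≠i} x_j.
First-order condition: 159 − 8x_i − 4Σ_{j≠i} x_j = 0.
With identical firms, set every x_j = x: then 159 − 8x − 12x = 0, i.e. x = 159/20 = 7.95.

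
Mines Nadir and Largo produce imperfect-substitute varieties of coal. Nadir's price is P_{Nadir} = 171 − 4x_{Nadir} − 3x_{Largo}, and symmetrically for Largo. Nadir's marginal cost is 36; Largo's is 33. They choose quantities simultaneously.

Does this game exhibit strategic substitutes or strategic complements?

strategic substitutes

Mine Nadir's profit: π = x_{Nadir}(171 − 4x_{Nadir} − 3x_{Largo}) − 36x_{Nadir}.
∂π/∂x_{Nadir} = 135 − 8x_{Nadir} − 3x_{Largo} = 0 ⇒ x_{Nadir} = 16.875 − 0.375x_{Largo}.
The best-response slope dx_{Nadir}/dx_{Largo} = −0.375 < 0: the reaction function is downward-sloping, so the choices are strategic substitutes.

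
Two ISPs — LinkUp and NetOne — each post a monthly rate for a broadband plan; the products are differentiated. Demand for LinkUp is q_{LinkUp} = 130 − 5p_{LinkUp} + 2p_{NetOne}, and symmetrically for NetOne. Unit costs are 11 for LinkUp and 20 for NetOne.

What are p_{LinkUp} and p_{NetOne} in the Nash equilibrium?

LinkUp's profit: π = (p_{LinkUp} − 11)(130 − 5p_{LinkUp} + 2p_{NetOne}).
∂π/∂p_{LinkUp} = 185 − 10p_{LinkUp} + 2p_{NetOne} = 0 ⇒ p_{LinkUp} = 18.5 + 0.2p_{NetOne}.
Similarly p_{NetOne} = 23 + 0.2p_{LinkUp}.
Plugging p_{NetOne} into LinkUp's best response: p_{LinkUp} = 18.5 + 0.2(23 + 0.2p_{LinkUp}) ⇒ 0.96p_{LinkUp} = 23.1, so p_{LinkUp} = 24.0625.
Then p_{NetOne} = 23 + 0.2·24.0625 = 27.8125.

24.0625, 27.8125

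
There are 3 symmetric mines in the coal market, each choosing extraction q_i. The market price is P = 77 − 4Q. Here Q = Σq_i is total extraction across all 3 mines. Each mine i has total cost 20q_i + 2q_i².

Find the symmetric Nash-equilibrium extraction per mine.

2.85

A representative mine's profit is π_i = q_i(77 − 4Q) − 20q_i − 2q_i², with Q = q_i + Σ_{j≠i} q_j.
First-order condition: 57 − 12q_i − 4Σ_{j≠i} q_j = 0.
In a symmetric equilibrium every mine chooses the same q, so Σ_{j≠i} q_j = 2q. The condition becomes 57 − 20q = 0, giving q = 57/20 = 2.85.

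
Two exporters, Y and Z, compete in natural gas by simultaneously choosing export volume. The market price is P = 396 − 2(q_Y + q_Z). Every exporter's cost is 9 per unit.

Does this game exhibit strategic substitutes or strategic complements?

strategic substitutes

Exporter Y's profit: π = q_Y(396 − 2(q_Y + q_Z)) − 9q_Y.
∂π/∂q_Y = 387 − 4q_Y − 2q_Z = 0, so q_Y = 96.75 − 0.5q_Z.
The best-response slope dq_Y/dq_Z = −0.5 < 0: the reaction function is downward-sloping, so the choices are strategic substitutes.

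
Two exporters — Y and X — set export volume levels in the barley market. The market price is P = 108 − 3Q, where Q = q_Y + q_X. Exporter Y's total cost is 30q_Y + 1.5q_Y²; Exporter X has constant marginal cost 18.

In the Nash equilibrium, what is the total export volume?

17.2

Exporter Y's profit: π = q_Y(108 − 3(q_Y + q_X)) − 30q_Y − 1.5q_Y².
∂π/∂q_Y = 78 − 9q_Y − 3q_X = 0, so q_Y = 26/3 − (1/3)q_X.
For X: ∂π/∂q_X = 90 − 6q_X − 3q_Y = 0 ⇒ q_X = 15 − 0.5q_Y.
Solving the two reaction functions simultaneously: (1 − (−1/3)(−0.5))q_Y = 26/3 − (1/3)·15, so (5/6)q_Y = 11/3 and q_Y = 4.4.
Then q_X = 15 − 0.5·4.4 = 12.8.
Total export volume: 4.4 + 12.8 = 17.2.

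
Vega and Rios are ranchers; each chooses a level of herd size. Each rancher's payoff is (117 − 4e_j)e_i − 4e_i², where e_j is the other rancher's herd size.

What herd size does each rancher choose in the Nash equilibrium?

9.75

Vega's payoff is (117 − 4e_R)e_V − 4e_V².
∂π/∂e_V = 117 − 4e_R − 8e_V = 0, so e_V = 14.625 − 0.5e_R.
By symmetry e_R = e_V; substituting into the reaction function, 1.5e_V = 14.625 and e_V = 9.75.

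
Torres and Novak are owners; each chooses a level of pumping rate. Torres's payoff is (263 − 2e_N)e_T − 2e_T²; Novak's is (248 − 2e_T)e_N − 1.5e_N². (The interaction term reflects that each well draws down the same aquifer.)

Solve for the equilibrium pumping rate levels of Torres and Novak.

36.625, 58.25

Expanding Torres's payoff: 263e_T − 2e_Ne_T − 2e_T².
∂π/∂e_T = 263 − 2e_N − 4e_T = 0, so e_T = 65.75 − 0.5e_N.
Likewise for Novak: e_N = 248/3 − (2/3)e_T.
Plugging e_N into Torres's best response: e_T = 65.75 − 0.5(248/3 − (2/3)e_T) ⇒ (2/3)e_T = 293/12, so e_T = 36.625.
Then e_N = 248/3 − (2/3)·36.625 = 58.25.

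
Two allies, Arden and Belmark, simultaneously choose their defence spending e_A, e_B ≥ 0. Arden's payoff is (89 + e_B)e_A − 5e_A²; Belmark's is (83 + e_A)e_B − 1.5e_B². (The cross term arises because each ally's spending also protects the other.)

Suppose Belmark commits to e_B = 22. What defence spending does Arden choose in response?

11.1

Expanding Arden's payoff: 89e_A + e_Be_A − 5e_A².
∂π/∂e_A = 89 + e_B − 10e_A = 0, so e_A = 8.9 + 0.1e_B.
At e_B = 22: e_A = 8.9 + 0.1·22 = 11.1.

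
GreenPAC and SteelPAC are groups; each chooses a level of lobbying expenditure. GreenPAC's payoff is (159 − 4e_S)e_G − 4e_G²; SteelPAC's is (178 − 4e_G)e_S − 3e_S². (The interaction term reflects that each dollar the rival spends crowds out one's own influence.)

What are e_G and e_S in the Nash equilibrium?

7.5625, 24.625

Expanding GreenPAC's payoff: 159e_G − 4e_Se_G − 4e_G².
∂π/∂e_G = 159 − 4e_S − 8e_G = 0, so e_G = 19.875 − 0.5e_S.
Likewise for SteelPAC: e_S = 89/3 − (2/3)e_G.
Solving the two reaction functions simultaneously: (1 − (−0.5)(−2/3))e_G = 19.875 − 0.5·(89/3), so (2/3)e_G = 121/24 and e_G = 7.5625.
Then e_S = 89/3 − (2/3)·7.5625 = 24.625.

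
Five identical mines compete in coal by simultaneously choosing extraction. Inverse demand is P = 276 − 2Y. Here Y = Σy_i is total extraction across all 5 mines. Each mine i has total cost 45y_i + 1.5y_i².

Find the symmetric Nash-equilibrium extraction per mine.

A representative mine's profit is π_i = y_i(276 − 2Y) − 45y_i − 1.5y_i², with Y = y_i + Σ_{j≠i} y_j.
First-order condition: 231 − 7y_i − 2Σ_{j≠i} y_j = 0.
In a symmetric equilibrium every mine chooses the same y, so Σ_{j≠i} y_j = 4y. The condition becomes 231 − 15y = 0, giving y = 231/15 = 15.4.

15.4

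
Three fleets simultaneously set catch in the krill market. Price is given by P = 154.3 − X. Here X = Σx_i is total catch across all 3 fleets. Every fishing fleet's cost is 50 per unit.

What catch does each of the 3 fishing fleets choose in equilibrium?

A representative fishing fleet's profit is π_i = x_i(154.3 − X) − 50x_i, with X = x_i + Σ_{j≠i} x_j.
First-order condition: 104.3 − 2x_i − Σ_{j≠i} x_j = 0.
With identical fishing fleets, set every x_j = x: then 104.3 − 2x − 2x = 0, i.e. x = 104.3/4 = 26.075.

26.075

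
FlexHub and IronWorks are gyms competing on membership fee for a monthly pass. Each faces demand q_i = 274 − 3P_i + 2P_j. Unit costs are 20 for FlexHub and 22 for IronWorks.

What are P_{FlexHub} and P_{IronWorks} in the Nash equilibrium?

83.875, 84.625

FlexHub's profit: π = (P_{FlexHub} − 20)(274 − 3P_{FlexHub} + 2P_{IronWorks}).
∂π/∂P_{FlexHub} = 334 − 6P_{FlexHub} + 2P_{IronWorks} = 0 ⇒ P_{FlexHub} = 167/3 + (1/3)P_{IronWorks}.
Similarly P_{IronWorks} = 170/3 + (1/3)P_{FlexHub}.
Substituting the second reaction function into the first: P_{FlexHub} = 167/3 + (1/3)(170/3 + (1/3)P_{FlexHub}), which gives (8/9)P_{FlexHub} = 671/9 ⇒ P_{FlexHub} = 83.875.
Then P_{IronWorks} = 170/3 + (1/3)·83.875 = 84.625.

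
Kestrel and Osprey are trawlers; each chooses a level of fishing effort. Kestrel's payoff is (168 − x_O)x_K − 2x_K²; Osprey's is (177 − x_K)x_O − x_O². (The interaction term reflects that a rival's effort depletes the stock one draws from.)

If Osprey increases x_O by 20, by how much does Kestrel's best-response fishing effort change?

Expanding Kestrel's payoff: 168x_K − x_Ox_K − 2x_K².
∂π/∂x_K = 168 − x_O − 4x_K = 0, so x_K = 42 − 0.25x_O.
The reaction-function slope is −0.25, so a 20-unit rise in x_O moves x_K by −0.25 × 20 = −5. Kestrel's best response falls — the actions are strategic substitutes.

-5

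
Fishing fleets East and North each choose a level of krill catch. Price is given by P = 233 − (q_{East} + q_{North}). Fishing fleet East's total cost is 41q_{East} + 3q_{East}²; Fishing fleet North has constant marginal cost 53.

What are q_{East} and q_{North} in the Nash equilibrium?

Fishing fleet East's profit: π = q_{East}(233 − (q_{East} + q_{North})) − 41q_{East} − 3q_{East}².
∂π/∂q_{East} = 192 − 8q_{East} − q_{North} = 0, so q_{East} = 24 − 0.125q_{North}.
For North: ∂π/∂q_{North} = 180 − 2q_{North} − q_{East} = 0 ⇒ q_{North} = 90 − 0.5q_{East}.
Plugging q_{North} into East's best response: q_{East} = 24 − 0.125(90 − 0.5q_{East}) ⇒ 0.9375q_{East} = 12.75, so q_{East} = 13.6.
Then q_{North} = 90 − 0.5·13.6 = 83.2.

13.6, 83.2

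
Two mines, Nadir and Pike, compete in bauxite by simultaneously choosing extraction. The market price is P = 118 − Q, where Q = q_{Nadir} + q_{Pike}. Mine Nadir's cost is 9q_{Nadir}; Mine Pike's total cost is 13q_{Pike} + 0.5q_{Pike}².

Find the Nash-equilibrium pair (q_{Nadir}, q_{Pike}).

44.4, 20.2

Mine Nadir's profit: π = q_{Nadir}(118 − (q_{Nadir} + q_{Pike})) − 9q_{Nadir}.
∂π/∂q_{Nadir} = 109 − 2q_{Nadir} − q_{Pike} = 0, so q_{Nadir} = 54.5 − 0.5q_{Pike}.
For Pike: ∂π/∂q_{Pike} = 105 − 3q_{Pike} − q_{Nadir} = 0 ⇒ q_{Pike} = 35 − (1/3)q_{Nadir}.
Substituting the second reaction function into the first: q_{Nadir} = 54.5 − 0.5(35 − (1/3)q_{Nadir}), which gives (5/6)q_{Nadir} = 37 ⇒ q_{Nadir} = 44.4.
Then q_{Pike} = 35 − (1/3)·44.4 = 20.2.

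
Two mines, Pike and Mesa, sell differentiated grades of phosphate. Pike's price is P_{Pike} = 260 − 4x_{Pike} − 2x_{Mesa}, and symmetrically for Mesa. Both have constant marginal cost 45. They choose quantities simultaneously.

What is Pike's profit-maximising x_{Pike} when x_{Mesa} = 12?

23.875

Mine Pike's profit: π = x_{Pike}(260 − 4x_{Pike} − 2x_{Mesa}) − 45x_{Pike}.
∂π/∂x_{Pike} = 215 − 8x_{Pike} − 2x_{Mesa} = 0 ⇒ x_{Pike} = 26.875 − 0.25x_{Mesa}.
At x_{Mesa} = 12: x_{Pike} = 26.875 − 0.25·12 = 23.875.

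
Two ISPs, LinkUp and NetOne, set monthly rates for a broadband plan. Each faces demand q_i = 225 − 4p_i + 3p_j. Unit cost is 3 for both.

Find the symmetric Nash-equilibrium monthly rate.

LinkUp's profit: π = (p_{LinkUp} − 3)(225 − 4p_{LinkUp} + 3p_{NetOne}).
∂π/∂p_{LinkUp} = 237 − 8p_{LinkUp} + 3p_{NetOne} = 0 ⇒ p_{LinkUp} = 29.625 + 0.375p_{NetOne}.
By symmetry p_{NetOne} = p_{LinkUp}; substituting into the reaction function, 0.625p_{LinkUp} = 29.625 and p_{LinkUp} = 47.4.

47.4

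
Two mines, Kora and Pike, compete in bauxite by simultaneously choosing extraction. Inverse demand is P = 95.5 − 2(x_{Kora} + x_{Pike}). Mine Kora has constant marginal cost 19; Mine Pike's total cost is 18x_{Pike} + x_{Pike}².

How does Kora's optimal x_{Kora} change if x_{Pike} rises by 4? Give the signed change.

Mine Kora's profit: π = x_{Kora}(95.5 − 2(x_{Kora} + x_{Pike})) − 19x_{Kora}.
∂π/∂x_{Kora} = 76.5 − 4x_{Kora} − 2x_{Pike} = 0, so x_{Kora} = 19.125 − 0.5x_{Pike}.
The reaction-function slope is −0.5, so a 4-unit rise in x_{Pike} moves x_{Kora} by −0.5 × 4 = −2. Kora's best response falls — the actions are strategic substitutes.

-2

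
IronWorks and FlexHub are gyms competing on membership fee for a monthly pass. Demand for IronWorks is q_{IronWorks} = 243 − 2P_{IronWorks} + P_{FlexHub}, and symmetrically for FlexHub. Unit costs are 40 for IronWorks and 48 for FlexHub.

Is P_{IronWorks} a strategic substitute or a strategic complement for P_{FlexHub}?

strategic complements

IronWorks's profit: π = (P_{IronWorks} − 40)(243 − 2P_{IronWorks} + P_{FlexHub}).
∂π/∂P_{IronWorks} = 323 − 4P_{IronWorks} + P_{FlexHub} = 0 ⇒ P_{IronWorks} = 80.75 + 0.25P_{FlexHub}.
The best-response slope dP_{IronWorks}/dP_{FlexHub} = 0.25 > 0: the reaction function is upward-sloping, so the choices are strategic complements.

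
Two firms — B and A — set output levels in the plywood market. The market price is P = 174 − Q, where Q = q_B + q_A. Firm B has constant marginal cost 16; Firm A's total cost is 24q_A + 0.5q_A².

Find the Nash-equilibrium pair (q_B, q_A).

64.8, 28.4

Firm B's profit: π = q_B(174 − (q_B + q_A)) − 16q_B.
∂π/∂q_B = 158 − 2q_B − q_A = 0, so q_B = 79 − 0.5q_A.
For A: ∂π/∂q_A = 150 − 3q_A − q_B = 0 ⇒ q_A = 50 − (1/3)q_B.
Plugging q_A into B's best response: q_B = 79 − 0.5(50 − (1/3)q_B) ⇒ (5/6)q_B = 54, so q_B = 64.8.
Then q_A = 50 − (1/3)·64.8 = 28.4.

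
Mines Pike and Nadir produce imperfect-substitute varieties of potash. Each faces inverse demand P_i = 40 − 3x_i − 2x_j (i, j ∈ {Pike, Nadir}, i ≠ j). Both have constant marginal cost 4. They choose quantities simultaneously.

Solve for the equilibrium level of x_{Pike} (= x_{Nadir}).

4.5

Mine Pike's profit: π = x_{Pike}(40 − 3x_{Pike} − 2x_{Nadir}) − 4x_{Pike}.
∂π/∂x_{Pike} = 36 − 6x_{Pike} − 2x_{Nadir} = 0 ⇒ x_{Pike} = 6 − (1/3)x_{Nadir}.
By symmetry x_{Nadir} = x_{Pike}; substituting into the reaction function, (4/3)x_{Pike} = 6 and x_{Pike} = 4.5.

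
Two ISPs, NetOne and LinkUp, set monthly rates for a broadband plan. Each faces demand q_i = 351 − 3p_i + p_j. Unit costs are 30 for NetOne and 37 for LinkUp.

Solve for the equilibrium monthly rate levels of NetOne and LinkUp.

NetOne's profit: π = (p_{NetOne} − 30)(351 − 3p_{NetOne} + p_{LinkUp}).
∂π/∂p_{NetOne} = 441 − 6p_{NetOne} + p_{LinkUp} = 0 ⇒ p_{NetOne} = 73.5 + (1/6)p_{LinkUp}.
Similarly p_{LinkUp} = 77 + (1/6)p_{NetOne}.
Plugging p_{LinkUp} into NetOne's best response: p_{NetOne} = 73.5 + (1/6)(77 + (1/6)p_{NetOne}) ⇒ (35/36)p_{NetOne} = 259/3, so p_{NetOne} = 88.8.
Then p_{LinkUp} = 77 + (1/6)·88.8 = 91.8.

88.8, 91.8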